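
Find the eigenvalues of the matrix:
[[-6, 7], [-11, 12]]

Characteristic equation: det(A - λI) = 0
λ² - (trace)λ + (det) = 0
trace = -6 + 12 = 6, det = (-6)(12) - (7)(-11) = 5
λ² - (6)λ + (5) = 0
λ = (6 ± √((6)² - 4·(5))) / 2 = (6 ± √16) / 2
Solving: λ = 1, 5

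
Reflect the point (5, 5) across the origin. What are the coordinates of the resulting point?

Reflection across origin: (5, 5) → (-5, -5)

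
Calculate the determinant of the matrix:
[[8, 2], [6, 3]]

For a 2×2 matrix [[a, b], [c, d]], det = ad - bc
det = (8)(3) - (2)(6) = 24 - 12 = 12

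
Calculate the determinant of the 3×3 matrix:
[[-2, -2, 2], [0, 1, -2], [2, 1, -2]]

Expansion along first row:
det = -2·det([[1,-2],[1,-2]]) - -2·det([[0,-2],[2,-2]]) + 2·det([[0,1],[2,1]])
    = -2·(1·-2 - -2·1) - -2·(0·-2 - -2·2) + 2·(0·1 - 1·2)
    = -2·0 - -2·4 + 2·-2
    = 0 + 8 + -4 = 4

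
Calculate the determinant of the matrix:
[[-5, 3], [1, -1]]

For a 2×2 matrix [[a, b], [c, d]], det = ad - bc
det = (-5)(-1) - (3)(1) = 5 - 3 = 2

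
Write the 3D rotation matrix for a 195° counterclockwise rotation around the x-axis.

Rotation matrix for counterclockwise 195° around x-axis:
cos(195°) = -0.9659, sin(195°) = -0.2588
Result: [[1, 0, 0], [0, -0.9659, 0.2588], [0, -0.2588, -0.9659]]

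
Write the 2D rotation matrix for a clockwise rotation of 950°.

Rotation matrix formula: [[cos θ, -sin θ], [sin θ, cos θ]]
A clockwise rotation by 950° is equivalent to a counterclockwise rotation by -950°.
For θ = -950°:
cos(-950°) = -0.6428
sin(-950°) = 0.7660
Result: [[-0.6428, -0.7660], [0.7660, -0.6428]]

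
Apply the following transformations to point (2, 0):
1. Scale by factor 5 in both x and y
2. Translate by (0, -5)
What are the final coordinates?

Step 1: Scale (2, 0) by 5 → (10, 0)
Step 2: Translate by (0, -5) → (10, -5)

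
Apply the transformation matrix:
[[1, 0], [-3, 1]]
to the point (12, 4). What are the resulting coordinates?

Matrix multiplication:
[[1, 0], [-3, 1]] × [12, 4]ᵀ
= [(1)(12) + (0)(4), (-3)(12) + (1)(4)]ᵀ
= [12, -32]ᵀ
Result: (12, -32)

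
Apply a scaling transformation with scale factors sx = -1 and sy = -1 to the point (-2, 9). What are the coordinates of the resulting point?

Scaling matrix:
[[-1, 0], [0, -1]]
Result: (-2 × -1, 9 × -1) = (2, -9)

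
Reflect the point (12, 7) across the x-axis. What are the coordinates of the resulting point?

Reflection across x-axis: (12, 7) → (12, -7)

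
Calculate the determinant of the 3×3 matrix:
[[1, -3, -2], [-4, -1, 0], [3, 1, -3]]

Expansion along first row:
det = 1·det([[-1,0],[1,-3]]) - -3·det([[-4,0],[3,-3]]) + -2·det([[-4,-1],[3,1]])
    = 1·(-1·-3 - 0·1) - -3·(-4·-3 - 0·3) + -2·(-4·1 - -1·3)
    = 1·3 - -3·12 + -2·-1
    = 3 + 36 + 2 = 41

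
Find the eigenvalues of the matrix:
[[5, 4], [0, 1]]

Characteristic equation: det(A - λI) = 0
λ² - (trace)λ + (det) = 0
trace = 5 + 1 = 6, det = (5)(1) - (4)(0) = 5
λ² - (6)λ + (5) = 0
λ = (6 ± √((6)² - 4·(5))) / 2 = (6 ± √16) / 2
Solving: λ = 1, 5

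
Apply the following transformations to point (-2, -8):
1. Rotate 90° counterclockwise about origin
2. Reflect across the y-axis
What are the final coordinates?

Step 1: Rotate 90° → (8, -2)
Step 2: Reflect across y-axis → (-8, -2)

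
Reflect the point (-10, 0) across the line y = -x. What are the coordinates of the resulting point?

Reflection across line y = -x: (-10, 0) → (0, 10)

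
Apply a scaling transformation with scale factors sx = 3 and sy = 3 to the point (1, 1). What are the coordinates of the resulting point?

Scaling matrix:
[[3, 0], [0, 3]]
Result: (1 × 3, 1 × 3) = (3, 3)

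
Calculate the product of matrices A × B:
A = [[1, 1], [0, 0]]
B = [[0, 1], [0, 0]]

Matrix multiplication:
C[0][0] = 1×0 + 1×0 = 0
C[0][1] = 1×1 + 1×0 = 1
C[1][0] = 0×0 + 0×0 = 0
C[1][1] = 0×1 + 0×0 = 0
Result: [[0, 1], [0, 0]]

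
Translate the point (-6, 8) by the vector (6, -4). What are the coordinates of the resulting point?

Translation by (6, -4) (homogeneous matrix [[1, 0, 6], [0, 1, -4], [0, 0, 1]]):
x' = -6 + 6 = 0
y' = 8 + -4 = 4
Result: (0, 4)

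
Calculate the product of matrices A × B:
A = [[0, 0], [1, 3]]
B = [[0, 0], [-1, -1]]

Matrix multiplication:
C[0][0] = 0×0 + 0×-1 = 0
C[0][1] = 0×0 + 0×-1 = 0
C[1][0] = 1×0 + 3×-1 = -3
C[1][1] = 1×0 + 3×-1 = -3
Result: [[0, 0], [-3, -3]]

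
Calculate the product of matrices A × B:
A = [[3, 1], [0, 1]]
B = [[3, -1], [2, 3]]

Matrix multiplication:
C[0][0] = 3×3 + 1×2 = 11
C[0][1] = 3×-1 + 1×3 = 0
C[1][0] = 0×3 + 1×2 = 2
C[1][1] = 0×-1 + 1×3 = 3
Result: [[11, 0], [2, 3]]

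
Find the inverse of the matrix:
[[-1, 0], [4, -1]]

For [[a,b],[c,d]], inverse = (1/det)·[[d,-b],[-c,a]]
det = (-1)(-1) - (0)(4) = 1 - 0 = 1
Inverse = [[-1, 0], [-4, -1]]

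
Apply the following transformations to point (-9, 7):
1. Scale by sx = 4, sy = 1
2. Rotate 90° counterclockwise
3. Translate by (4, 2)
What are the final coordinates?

Step 1: Scale → (-36, 7)
Step 2: Rotate 90° → (-7, -36)
Step 3: Translate → (-3, -34)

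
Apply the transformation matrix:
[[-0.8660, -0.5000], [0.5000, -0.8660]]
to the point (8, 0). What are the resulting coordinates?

Matrix multiplication:
[[-0.8660, -0.5000], [0.5000, -0.8660]] × [8, 0]ᵀ
= [(-0.8660)(8) + (-0.5000)(0), (0.5000)(8) + (-0.8660)(0)]ᵀ
= [-6.9280, 4]ᵀ
Result: (-6.9280, 4)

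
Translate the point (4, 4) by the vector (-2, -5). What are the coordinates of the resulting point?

Translation by (-2, -5) (homogeneous matrix [[1, 0, -2], [0, 1, -5], [0, 0, 1]]):
x' = 4 + -2 = 2
y' = 4 + -5 = -1
Result: (2, -1)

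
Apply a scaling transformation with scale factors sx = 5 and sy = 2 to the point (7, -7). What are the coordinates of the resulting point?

Scaling matrix:
[[5, 0], [0, 2]]
Result: (7 × 5, -7 × 2) = (35, -14)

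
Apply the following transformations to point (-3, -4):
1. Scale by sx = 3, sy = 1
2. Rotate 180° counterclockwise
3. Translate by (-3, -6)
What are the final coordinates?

Step 1: Scale → (-9, -4)
Step 2: Rotate 180° → (9, 4)
Step 3: Translate → (6, -2)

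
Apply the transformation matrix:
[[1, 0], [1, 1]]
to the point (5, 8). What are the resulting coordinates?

Matrix multiplication:
[[1, 0], [1, 1]] × [5, 8]ᵀ
= [(1)(5) + (0)(8), (1)(5) + (1)(8)]ᵀ
= [5, 13]ᵀ
Result: (5, 13)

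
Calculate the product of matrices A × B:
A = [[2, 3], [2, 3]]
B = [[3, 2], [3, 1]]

Matrix multiplication:
C[0][0] = 2×3 + 3×3 = 15
C[0][1] = 2×2 + 3×1 = 7
C[1][0] = 2×3 + 3×3 = 15
C[1][1] = 2×2 + 3×1 = 7
Result: [[15, 7], [15, 7]]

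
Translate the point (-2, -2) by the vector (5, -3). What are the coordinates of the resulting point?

Translation by (5, -3) (homogeneous matrix [[1, 0, 5], [0, 1, -3], [0, 0, 1]]):
x' = -2 + 5 = 3
y' = -2 + -3 = -5
Result: (3, -5)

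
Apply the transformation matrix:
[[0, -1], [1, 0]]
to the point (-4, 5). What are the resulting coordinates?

Matrix multiplication:
[[0, -1], [1, 0]] × [-4, 5]ᵀ
= [(0)(-4) + (-1)(5), (1)(-4) + (0)(5)]ᵀ
= [-5, -4]ᵀ
Result: (-5, -4)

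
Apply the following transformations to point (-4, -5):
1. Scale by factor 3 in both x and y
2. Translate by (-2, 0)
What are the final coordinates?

Step 1: Scale (-4, -5) by 3 → (-12, -15)
Step 2: Translate by (-2, 0) → (-14, -15)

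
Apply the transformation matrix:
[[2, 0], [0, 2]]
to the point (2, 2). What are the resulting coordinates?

Matrix multiplication:
[[2, 0], [0, 2]] × [2, 2]ᵀ
= [(2)(2) + (0)(2), (0)(2) + (2)(2)]ᵀ
= [4, 4]ᵀ
Result: (4, 4)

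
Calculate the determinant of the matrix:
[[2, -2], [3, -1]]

For a 2×2 matrix [[a, b], [c, d]], det = ad - bc
det = (2)(-1) - (-2)(3) = -2 - -6 = 4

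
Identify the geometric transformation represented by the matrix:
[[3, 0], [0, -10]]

This matrix represents: non-uniform scaling by sx = 3, sy = -10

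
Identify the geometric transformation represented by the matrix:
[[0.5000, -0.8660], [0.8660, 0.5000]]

This matrix represents: rotation by 60° counterclockwise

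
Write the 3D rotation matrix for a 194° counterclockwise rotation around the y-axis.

Rotation matrix for counterclockwise 194° around y-axis:
cos(194°) = -0.9703, sin(194°) = -0.2419
Result: [[-0.9703, 0, -0.2419], [0, 1, 0], [0.2419, 0, -0.9703]]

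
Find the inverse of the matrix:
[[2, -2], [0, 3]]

For [[a,b],[c,d]], inverse = (1/det)·[[d,-b],[-c,a]]
det = (2)(3) - (-2)(0) = 6 - 0 = 6
Inverse = (1/6)·[[3, 2], [0, 2]]
= [[1/2, 1/3], [0, 1/3]]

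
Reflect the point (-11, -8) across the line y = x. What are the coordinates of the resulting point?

Reflection across line y = x: (-11, -8) → (-8, -11)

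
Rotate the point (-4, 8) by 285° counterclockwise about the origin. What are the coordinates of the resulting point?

Rotation matrix for 285°: [[cos 285°, -sin 285°], [sin 285°, cos 285°]] ≈ [[0.258819, 0.965926], [-0.965926, 0.258819]]
[[0.258819, 0.965926], [-0.965926, 0.258819]] × [-4, 8]ᵀ ≈ [6.6921, 5.9343]ᵀ
Result: (6.6921, 5.9343)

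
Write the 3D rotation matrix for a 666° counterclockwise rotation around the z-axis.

Rotation matrix for counterclockwise 666° around z-axis:
cos(666°) = 0.5878, sin(666°) = -0.8090
Result: [[0.5878, 0.8090, 0], [-0.8090, 0.5878, 0], [0, 0, 1]]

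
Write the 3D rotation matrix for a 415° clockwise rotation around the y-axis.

Rotation matrix for clockwise 415° around y-axis:
A clockwise rotation by 415° is a counterclockwise rotation by -415°.
cos(-415°) = 0.5736, sin(-415°) = -0.8192
Result: [[0.5736, 0, -0.8192], [0, 1, 0], [0.8192, 0, 0.5736]]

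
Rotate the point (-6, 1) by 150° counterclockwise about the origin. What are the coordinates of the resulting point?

Rotation matrix for 150°: [[cos 150°, -sin 150°], [sin 150°, cos 150°]] ≈ [[-0.866025, -0.500000], [0.500000, -0.866025]]
[[-0.866025, -0.500000], [0.500000, -0.866025]] × [-6, 1]ᵀ ≈ [4.6962, -3.8660]ᵀ
Result: (4.6962, -3.8660)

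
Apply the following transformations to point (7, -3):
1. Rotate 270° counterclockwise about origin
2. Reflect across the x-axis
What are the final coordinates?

Step 1: Rotate 270° → (-3, -7)
Step 2: Reflect across x-axis → (-3, 7)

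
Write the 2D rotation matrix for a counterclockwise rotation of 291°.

Rotation matrix formula: [[cos θ, -sin θ], [sin θ, cos θ]]
For θ = 291°:
cos(291°) = 0.3584
sin(291°) = -0.9336
Result: [[0.3584, 0.9336], [-0.9336, 0.3584]]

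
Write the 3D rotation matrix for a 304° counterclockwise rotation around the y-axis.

Rotation matrix for counterclockwise 304° around y-axis:
cos(304°) = 0.5592, sin(304°) = -0.8290
Result: [[0.5592, 0, -0.8290], [0, 1, 0], [0.8290, 0, 0.5592]]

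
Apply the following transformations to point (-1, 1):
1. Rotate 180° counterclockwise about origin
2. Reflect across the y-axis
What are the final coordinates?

Step 1: Rotate 180° → (1, -1)
Step 2: Reflect across y-axis → (-1, -1)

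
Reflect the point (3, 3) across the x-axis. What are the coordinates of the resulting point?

Reflection across x-axis: (3, 3) → (3, -3)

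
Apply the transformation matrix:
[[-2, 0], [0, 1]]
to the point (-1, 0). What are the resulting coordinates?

Matrix multiplication:
[[-2, 0], [0, 1]] × [-1, 0]ᵀ
= [(-2)(-1) + (0)(0), (0)(-1) + (1)(0)]ᵀ
= [2, 0]ᵀ
Result: (2, 0)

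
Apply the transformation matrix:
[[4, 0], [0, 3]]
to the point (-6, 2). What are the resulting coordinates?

Matrix multiplication:
[[4, 0], [0, 3]] × [-6, 2]ᵀ
= [(4)(-6) + (0)(2), (0)(-6) + (3)(2)]ᵀ
= [-24, 6]ᵀ
Result: (-24, 6)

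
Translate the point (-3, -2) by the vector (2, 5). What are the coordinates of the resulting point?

Translation by (2, 5) (homogeneous matrix [[1, 0, 2], [0, 1, 5], [0, 0, 1]]):
x' = -3 + 2 = -1
y' = -2 + 5 = 3
Result: (-1, 3)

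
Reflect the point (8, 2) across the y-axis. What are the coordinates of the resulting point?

Reflection across y-axis: (8, 2) → (-8, 2)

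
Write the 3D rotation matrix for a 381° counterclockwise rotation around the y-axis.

Rotation matrix for counterclockwise 381° around y-axis:
cos(381°) = 0.9336, sin(381°) = 0.3584
Result: [[0.9336, 0, 0.3584], [0, 1, 0], [-0.3584, 0, 0.9336]]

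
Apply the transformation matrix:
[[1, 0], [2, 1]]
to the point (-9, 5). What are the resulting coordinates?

Matrix multiplication:
[[1, 0], [2, 1]] × [-9, 5]ᵀ
= [(1)(-9) + (0)(5), (2)(-9) + (1)(5)]ᵀ
= [-9, -13]ᵀ
Result: (-9, -13)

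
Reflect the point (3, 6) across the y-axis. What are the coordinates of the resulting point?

Reflection across y-axis: (3, 6) → (-3, 6)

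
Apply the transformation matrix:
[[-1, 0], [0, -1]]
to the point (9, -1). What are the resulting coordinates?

Matrix multiplication:
[[-1, 0], [0, -1]] × [9, -1]ᵀ
= [(-1)(9) + (0)(-1), (0)(9) + (-1)(-1)]ᵀ
= [-9, 1]ᵀ
Result: (-9, 1)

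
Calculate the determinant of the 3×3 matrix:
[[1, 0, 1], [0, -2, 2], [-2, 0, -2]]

Expansion along first row:
det = 1·det([[-2,2],[0,-2]]) - 0·det([[0,2],[-2,-2]]) + 1·det([[0,-2],[-2,0]])
    = 1·(-2·-2 - 2·0) - 0·(0·-2 - 2·-2) + 1·(0·0 - -2·-2)
    = 1·4 - 0·4 + 1·-4
    = 4 + 0 + -4 = 0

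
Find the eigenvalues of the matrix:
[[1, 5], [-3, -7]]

Characteristic equation: det(A - λI) = 0
λ² - (trace)λ + (det) = 0
trace = 1 + -7 = -6, det = (1)(-7) - (5)(-3) = 8
λ² - (-6)λ + (8) = 0
λ = (-6 ± √((-6)² - 4·(8))) / 2 = (-6 ± √4) / 2
Solving: λ = -4, -2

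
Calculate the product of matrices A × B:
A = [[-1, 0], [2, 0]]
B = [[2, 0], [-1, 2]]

Matrix multiplication:
C[0][0] = -1×2 + 0×-1 = -2
C[0][1] = -1×0 + 0×2 = 0
C[1][0] = 2×2 + 0×-1 = 4
C[1][1] = 2×0 + 0×2 = 0
Result: [[-2, 0], [4, 0]]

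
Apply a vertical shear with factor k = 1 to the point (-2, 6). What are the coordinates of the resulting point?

Shear matrix for vertical shear with factor k = 1:
[[1, 0], [1, 1]]
Result: (-2, 6) → (-2, 4)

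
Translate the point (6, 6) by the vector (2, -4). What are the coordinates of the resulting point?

Translation by (2, -4) (homogeneous matrix [[1, 0, 2], [0, 1, -4], [0, 0, 1]]):
x' = 6 + 2 = 8
y' = 6 + -4 = 2
Result: (8, 2)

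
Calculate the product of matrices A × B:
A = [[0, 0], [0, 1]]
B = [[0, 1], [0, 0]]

Matrix multiplication:
C[0][0] = 0×0 + 0×0 = 0
C[0][1] = 0×1 + 0×0 = 0
C[1][0] = 0×0 + 1×0 = 0
C[1][1] = 0×1 + 1×0 = 0
Result: [[0, 0], [0, 0]]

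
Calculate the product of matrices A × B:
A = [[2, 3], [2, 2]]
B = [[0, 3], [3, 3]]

Matrix multiplication:
C[0][0] = 2×0 + 3×3 = 9
C[0][1] = 2×3 + 3×3 = 15
C[1][0] = 2×0 + 2×3 = 6
C[1][1] = 2×3 + 2×3 = 12
Result: [[9, 15], [6, 12]]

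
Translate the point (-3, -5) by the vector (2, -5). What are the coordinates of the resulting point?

Translation by (2, -5) (homogeneous matrix [[1, 0, 2], [0, 1, -5], [0, 0, 1]]):
x' = -3 + 2 = -1
y' = -5 + -5 = -10
Result: (-1, -10)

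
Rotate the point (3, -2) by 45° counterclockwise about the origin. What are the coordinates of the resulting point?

Rotation matrix for 45°: [[cos 45°, -sin 45°], [sin 45°, cos 45°]] ≈ [[0.707107, -0.707107], [0.707107, 0.707107]]
[[0.707107, -0.707107], [0.707107, 0.707107]] × [3, -2]ᵀ ≈ [3.5355, 0.7071]ᵀ
Result: (3.5355, 0.7071)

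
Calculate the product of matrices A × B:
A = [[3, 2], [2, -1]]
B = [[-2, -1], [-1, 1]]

Matrix multiplication:
C[0][0] = 3×-2 + 2×-1 = -8
C[0][1] = 3×-1 + 2×1 = -1
C[1][0] = 2×-2 + -1×-1 = -3
C[1][1] = 2×-1 + -1×1 = -3
Result: [[-8, -1], [-3, -3]]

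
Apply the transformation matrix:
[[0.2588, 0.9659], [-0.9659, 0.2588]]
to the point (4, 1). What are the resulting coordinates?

Matrix multiplication:
[[0.2588, 0.9659], [-0.9659, 0.2588]] × [4, 1]ᵀ
= [(0.2588)(4) + (0.9659)(1), (-0.9659)(4) + (0.2588)(1)]ᵀ
= [2.0011, -3.6048]ᵀ
Result: (2.0011, -3.6048)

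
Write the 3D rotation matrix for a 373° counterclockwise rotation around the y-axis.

Rotation matrix for counterclockwise 373° around y-axis:
cos(373°) = 0.9744, sin(373°) = 0.2250
Result: [[0.9744, 0, 0.2250], [0, 1, 0], [-0.2250, 0, 0.9744]]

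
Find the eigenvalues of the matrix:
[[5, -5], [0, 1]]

Characteristic equation: det(A - λI) = 0
λ² - (trace)λ + (det) = 0
trace = 5 + 1 = 6, det = (5)(1) - (-5)(0) = 5
λ² - (6)λ + (5) = 0
λ = (6 ± √((6)² - 4·(5))) / 2 = (6 ± √16) / 2
Solving: λ = 1, 5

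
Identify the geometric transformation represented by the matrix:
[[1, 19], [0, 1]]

This matrix represents: horizontal shear with factor 19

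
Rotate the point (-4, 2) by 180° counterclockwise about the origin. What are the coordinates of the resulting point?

Rotation matrix for 180°: [[cos 180°, -sin 180°], [sin 180°, cos 180°]] = [[-1, 0], [0, -1]]
[[-1, 0], [0, -1]] × [-4, 2]ᵀ = [4, -2]ᵀ
Result: (4, -2)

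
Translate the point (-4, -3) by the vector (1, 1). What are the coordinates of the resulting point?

Translation by (1, 1) (homogeneous matrix [[1, 0, 1], [0, 1, 1], [0, 0, 1]]):
x' = -4 + 1 = -3
y' = -3 + 1 = -2
Result: (-3, -2)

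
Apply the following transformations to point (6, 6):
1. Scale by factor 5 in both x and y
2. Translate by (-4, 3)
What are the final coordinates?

Step 1: Scale (6, 6) by 5 → (30, 30)
Step 2: Translate by (-4, 3) → (26, 33)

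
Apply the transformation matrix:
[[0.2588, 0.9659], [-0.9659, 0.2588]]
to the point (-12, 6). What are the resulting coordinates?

Matrix multiplication:
[[0.2588, 0.9659], [-0.9659, 0.2588]] × [-12, 6]ᵀ
= [(0.2588)(-12) + (0.9659)(6), (-0.9659)(-12) + (0.2588)(6)]ᵀ
= [2.6898, 13.1436]ᵀ
Result: (2.6898, 13.1436)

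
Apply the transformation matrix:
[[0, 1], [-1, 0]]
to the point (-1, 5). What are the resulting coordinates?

Matrix multiplication:
[[0, 1], [-1, 0]] × [-1, 5]ᵀ
= [(0)(-1) + (1)(5), (-1)(-1) + (0)(5)]ᵀ
= [5, 1]ᵀ
Result: (5, 1)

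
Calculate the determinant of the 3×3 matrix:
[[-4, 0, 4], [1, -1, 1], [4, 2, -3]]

Expansion along first row:
det = -4·det([[-1,1],[2,-3]]) - 0·det([[1,1],[4,-3]]) + 4·det([[1,-1],[4,2]])
    = -4·(-1·-3 - 1·2) - 0·(1·-3 - 1·4) + 4·(1·2 - -1·4)
    = -4·1 - 0·-7 + 4·6
    = -4 + 0 + 24 = 20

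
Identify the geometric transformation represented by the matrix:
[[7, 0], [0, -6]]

This matrix represents: non-uniform scaling by sx = 7, sy = -6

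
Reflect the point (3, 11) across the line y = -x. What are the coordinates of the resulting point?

Reflection across line y = -x: (3, 11) → (-11, -3)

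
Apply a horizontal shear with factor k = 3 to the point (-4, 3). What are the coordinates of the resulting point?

Shear matrix for horizontal shear with factor k = 3:
[[1, 3], [0, 1]]
Result: (-4, 3) → (5, 3)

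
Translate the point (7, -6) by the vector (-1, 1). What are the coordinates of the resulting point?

Translation by (-1, 1) (homogeneous matrix [[1, 0, -1], [0, 1, 1], [0, 0, 1]]):
x' = 7 + -1 = 6
y' = -6 + 1 = -5
Result: (6, -5)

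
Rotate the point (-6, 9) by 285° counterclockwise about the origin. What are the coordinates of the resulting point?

Rotation matrix for 285°: [[cos 285°, -sin 285°], [sin 285°, cos 285°]] ≈ [[0.258819, 0.965926], [-0.965926, 0.258819]]
[[0.258819, 0.965926], [-0.965926, 0.258819]] × [-6, 9]ᵀ ≈ [7.1404, 8.1249]ᵀ
Result: (7.1404, 8.1249)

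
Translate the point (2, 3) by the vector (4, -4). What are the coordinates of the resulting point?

Translation by (4, -4) (homogeneous matrix [[1, 0, 4], [0, 1, -4], [0, 0, 1]]):
x' = 2 + 4 = 6
y' = 3 + -4 = -1
Result: (6, -1)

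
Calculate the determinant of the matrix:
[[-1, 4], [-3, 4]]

For a 2×2 matrix [[a, b], [c, d]], det = ad - bc
det = (-1)(4) - (4)(-3) = -4 - -12 = 8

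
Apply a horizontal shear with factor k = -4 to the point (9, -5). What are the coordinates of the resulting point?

Shear matrix for horizontal shear with factor k = -4:
[[1, -4], [0, 1]]
Result: (9, -5) → (29, -5)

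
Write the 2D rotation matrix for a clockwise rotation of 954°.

Rotation matrix formula: [[cos θ, -sin θ], [sin θ, cos θ]]
A clockwise rotation by 954° is equivalent to a counterclockwise rotation by -954°.
For θ = -954°:
cos(-954°) = -0.5878
sin(-954°) = 0.8090
Result: [[-0.5878, -0.8090], [0.8090, -0.5878]]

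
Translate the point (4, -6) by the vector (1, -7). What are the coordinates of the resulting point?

Translation by (1, -7) (homogeneous matrix [[1, 0, 1], [0, 1, -7], [0, 0, 1]]):
x' = 4 + 1 = 5
y' = -6 + -7 = -13
Result: (5, -13)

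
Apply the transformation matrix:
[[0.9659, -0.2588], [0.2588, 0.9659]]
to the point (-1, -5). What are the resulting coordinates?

Matrix multiplication:
[[0.9659, -0.2588], [0.2588, 0.9659]] × [-1, -5]ᵀ
= [(0.9659)(-1) + (-0.2588)(-5), (0.2588)(-1) + (0.9659)(-5)]ᵀ
= [0.3281, -5.0883]ᵀ
Result: (0.3281, -5.0883)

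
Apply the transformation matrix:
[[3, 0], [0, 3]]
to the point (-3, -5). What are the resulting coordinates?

Matrix multiplication:
[[3, 0], [0, 3]] × [-3, -5]ᵀ
= [(3)(-3) + (0)(-5), (0)(-3) + (3)(-5)]ᵀ
= [-9, -15]ᵀ
Result: (-9, -15)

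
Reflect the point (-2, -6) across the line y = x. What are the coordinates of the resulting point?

Reflection across line y = x: (-2, -6) → (-6, -2)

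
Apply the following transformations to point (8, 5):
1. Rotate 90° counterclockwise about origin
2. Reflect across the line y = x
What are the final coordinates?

Step 1: Rotate 90° → (-5, 8)
Step 2: Reflect across line y = x → (8, -5)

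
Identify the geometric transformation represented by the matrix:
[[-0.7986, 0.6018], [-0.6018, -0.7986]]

This matrix represents: rotation by 217° counterclockwise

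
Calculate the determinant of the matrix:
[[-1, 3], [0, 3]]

For a 2×2 matrix [[a, b], [c, d]], det = ad - bc
det = (-1)(3) - (3)(0) = -3 - 0 = -3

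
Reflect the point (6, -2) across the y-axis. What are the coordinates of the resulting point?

Reflection across y-axis: (6, -2) → (-6, -2)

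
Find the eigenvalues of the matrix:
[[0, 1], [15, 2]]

Characteristic equation: det(A - λI) = 0
λ² - (trace)λ + (det) = 0
trace = 0 + 2 = 2, det = (0)(2) - (1)(15) = -15
λ² - (2)λ + (-15) = 0
λ = (2 ± √((2)² - 4·(-15))) / 2 = (2 ± √64) / 2
Solving: λ = -3, 5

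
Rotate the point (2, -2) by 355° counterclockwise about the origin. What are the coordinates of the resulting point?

Rotation matrix for 355°: [[cos 355°, -sin 355°], [sin 355°, cos 355°]] ≈ [[0.996195, 0.087156], [-0.087156, 0.996195]]
[[0.996195, 0.087156], [-0.087156, 0.996195]] × [2, -2]ᵀ ≈ [1.8181, -2.1667]ᵀ
Result: (1.8181, -2.1667)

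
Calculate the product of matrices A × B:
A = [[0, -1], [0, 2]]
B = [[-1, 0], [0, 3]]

Matrix multiplication:
C[0][0] = 0×-1 + -1×0 = 0
C[0][1] = 0×0 + -1×3 = -3
C[1][0] = 0×-1 + 2×0 = 0
C[1][1] = 0×0 + 2×3 = 6
Result: [[0, -3], [0, 6]]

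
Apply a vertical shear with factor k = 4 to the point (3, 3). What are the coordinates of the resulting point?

Shear matrix for vertical shear with factor k = 4:
[[1, 0], [4, 1]]
Result: (3, 3) → (3, 15)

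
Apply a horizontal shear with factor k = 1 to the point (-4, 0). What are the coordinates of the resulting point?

Shear matrix for horizontal shear with factor k = 1:
[[1, 1], [0, 1]]
Result: (-4, 0) → (-4, 0)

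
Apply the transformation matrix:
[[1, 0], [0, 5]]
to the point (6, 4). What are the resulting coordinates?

Matrix multiplication:
[[1, 0], [0, 5]] × [6, 4]ᵀ
= [(1)(6) + (0)(4), (0)(6) + (5)(4)]ᵀ
= [6, 20]ᵀ
Result: (6, 20)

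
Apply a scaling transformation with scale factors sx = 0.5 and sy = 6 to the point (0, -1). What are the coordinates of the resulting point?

Scaling matrix:
[[0.50, 0], [0, 6]]
Result: (0 × 0.5, -1 × 6) = (0, -6)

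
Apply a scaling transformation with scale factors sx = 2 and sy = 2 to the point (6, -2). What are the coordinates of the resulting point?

Scaling matrix:
[[2, 0], [0, 2]]
Result: (6 × 2, -2 × 2) = (12, -4)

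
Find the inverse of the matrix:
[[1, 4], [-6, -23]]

For [[a,b],[c,d]], inverse = (1/det)·[[d,-b],[-c,a]]
det = (1)(-23) - (4)(-6) = -23 - -24 = 1
Inverse = [[-23, -4], [6, 1]]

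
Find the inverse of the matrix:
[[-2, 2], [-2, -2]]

For [[a,b],[c,d]], inverse = (1/det)·[[d,-b],[-c,a]]
det = (-2)(-2) - (2)(-2) = 4 - -4 = 8
Inverse = (1/8)·[[-2, -2], [2, -2]]
= [[-1/4, -1/4], [1/4, -1/4]]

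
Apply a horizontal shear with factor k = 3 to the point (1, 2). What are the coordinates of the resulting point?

Shear matrix for horizontal shear with factor k = 3:
[[1, 3], [0, 1]]
Result: (1, 2) → (7, 2)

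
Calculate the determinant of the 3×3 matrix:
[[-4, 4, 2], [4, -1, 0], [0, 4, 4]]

Expansion along first row:
det = -4·det([[-1,0],[4,4]]) - 4·det([[4,0],[0,4]]) + 2·det([[4,-1],[0,4]])
    = -4·(-1·4 - 0·4) - 4·(4·4 - 0·0) + 2·(4·4 - -1·0)
    = -4·-4 - 4·16 + 2·16
    = 16 + -64 + 32 = -16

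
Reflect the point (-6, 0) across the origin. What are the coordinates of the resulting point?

Reflection across origin: (-6, 0) → (6, 0)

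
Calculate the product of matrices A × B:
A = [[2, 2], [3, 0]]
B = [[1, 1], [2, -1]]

Matrix multiplication:
C[0][0] = 2×1 + 2×2 = 6
C[0][1] = 2×1 + 2×-1 = 0
C[1][0] = 3×1 + 0×2 = 3
C[1][1] = 3×1 + 0×-1 = 3
Result: [[6, 0], [3, 3]]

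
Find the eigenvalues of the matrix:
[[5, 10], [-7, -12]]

Characteristic equation: det(A - λI) = 0
λ² - (trace)λ + (det) = 0
trace = 5 + -12 = -7, det = (5)(-12) - (10)(-7) = 10
λ² - (-7)λ + (10) = 0
λ = (-7 ± √((-7)² - 4·(10))) / 2 = (-7 ± √9) / 2
Solving: λ = -5, -2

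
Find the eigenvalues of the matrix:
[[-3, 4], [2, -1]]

Characteristic equation: det(A - λI) = 0
λ² - (trace)λ + (det) = 0
trace = -3 + -1 = -4, det = (-3)(-1) - (4)(2) = -5
λ² - (-4)λ + (-5) = 0
λ = (-4 ± √((-4)² - 4·(-5))) / 2 = (-4 ± √36) / 2
Solving: λ = -5, 1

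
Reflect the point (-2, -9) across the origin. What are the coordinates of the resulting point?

Reflection across origin: (-2, -9) → (2, 9)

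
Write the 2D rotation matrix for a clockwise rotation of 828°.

Rotation matrix formula: [[cos θ, -sin θ], [sin θ, cos θ]]
A clockwise rotation by 828° is equivalent to a counterclockwise rotation by -828°.
For θ = -828°:
cos(-828°) = -0.3090
sin(-828°) = -0.9511
Result: [[-0.3090, 0.9511], [-0.9511, -0.3090]]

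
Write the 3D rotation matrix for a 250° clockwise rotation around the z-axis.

Rotation matrix for clockwise 250° around z-axis:
A clockwise rotation by 250° is a counterclockwise rotation by -250°.
cos(-250°) = -0.3420, sin(-250°) = 0.9397
Result: [[-0.3420, -0.9397, 0], [0.9397, -0.3420, 0], [0, 0, 1]]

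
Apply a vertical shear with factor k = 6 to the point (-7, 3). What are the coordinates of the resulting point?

Shear matrix for vertical shear with factor k = 6:
[[1, 0], [6, 1]]
Result: (-7, 3) → (-7, -39)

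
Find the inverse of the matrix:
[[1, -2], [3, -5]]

For [[a,b],[c,d]], inverse = (1/det)·[[d,-b],[-c,a]]
det = (1)(-5) - (-2)(3) = -5 - -6 = 1
Inverse = [[-5, 2], [-3, 1]]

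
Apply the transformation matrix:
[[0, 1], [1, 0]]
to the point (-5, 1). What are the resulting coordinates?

Matrix multiplication:
[[0, 1], [1, 0]] × [-5, 1]ᵀ
= [(0)(-5) + (1)(1), (1)(-5) + (0)(1)]ᵀ
= [1, -5]ᵀ
Result: (1, -5)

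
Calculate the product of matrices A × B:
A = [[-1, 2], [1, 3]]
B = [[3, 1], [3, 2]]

Matrix multiplication:
C[0][0] = -1×3 + 2×3 = 3
C[0][1] = -1×1 + 2×2 = 3
C[1][0] = 1×3 + 3×3 = 12
C[1][1] = 1×1 + 3×2 = 7
Result: [[3, 3], [12, 7]]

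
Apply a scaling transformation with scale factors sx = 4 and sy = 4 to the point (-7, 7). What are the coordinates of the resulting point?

Scaling matrix:
[[4, 0], [0, 4]]
Result: (-7 × 4, 7 × 4) = (-28, 28)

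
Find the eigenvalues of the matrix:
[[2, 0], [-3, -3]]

Characteristic equation: det(A - λI) = 0
λ² - (trace)λ + (det) = 0
trace = 2 + -3 = -1, det = (2)(-3) - (0)(-3) = -6
λ² - (-1)λ + (-6) = 0
λ = (-1 ± √((-1)² - 4·(-6))) / 2 = (-1 ± √25) / 2
Solving: λ = -3, 2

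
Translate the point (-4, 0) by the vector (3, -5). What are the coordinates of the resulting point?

Translation by (3, -5) (homogeneous matrix [[1, 0, 3], [0, 1, -5], [0, 0, 1]]):
x' = -4 + 3 = -1
y' = 0 + -5 = -5
Result: (-1, -5)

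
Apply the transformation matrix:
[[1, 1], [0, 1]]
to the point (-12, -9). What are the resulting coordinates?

Matrix multiplication:
[[1, 1], [0, 1]] × [-12, -9]ᵀ
= [(1)(-12) + (1)(-9), (0)(-12) + (1)(-9)]ᵀ
= [-21, -9]ᵀ
Result: (-21, -9)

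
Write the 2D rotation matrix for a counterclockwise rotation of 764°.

Rotation matrix formula: [[cos θ, -sin θ], [sin θ, cos θ]]
For θ = 764°:
cos(764°) = 0.7193
sin(764°) = 0.6947
Result: [[0.7193, -0.6947], [0.6947, 0.7193]]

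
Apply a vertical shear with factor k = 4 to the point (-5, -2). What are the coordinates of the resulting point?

Shear matrix for vertical shear with factor k = 4:
[[1, 0], [4, 1]]
Result: (-5, -2) → (-5, -22)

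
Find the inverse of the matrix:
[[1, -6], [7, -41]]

For [[a,b],[c,d]], inverse = (1/det)·[[d,-b],[-c,a]]
det = (1)(-41) - (-6)(7) = -41 - -42 = 1
Inverse = [[-41, 6], [-7, 1]]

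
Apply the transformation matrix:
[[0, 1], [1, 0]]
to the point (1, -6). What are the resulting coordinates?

Matrix multiplication:
[[0, 1], [1, 0]] × [1, -6]ᵀ
= [(0)(1) + (1)(-6), (1)(1) + (0)(-6)]ᵀ
= [-6, 1]ᵀ
Result: (-6, 1)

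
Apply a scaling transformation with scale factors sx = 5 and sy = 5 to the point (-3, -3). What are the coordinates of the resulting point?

Scaling matrix:
[[5, 0], [0, 5]]
Result: (-3 × 5, -3 × 5) = (-15, -15)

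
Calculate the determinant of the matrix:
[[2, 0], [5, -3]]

For a 2×2 matrix [[a, b], [c, d]], det = ad - bc
det = (2)(-3) - (0)(5) = -6 - 0 = -6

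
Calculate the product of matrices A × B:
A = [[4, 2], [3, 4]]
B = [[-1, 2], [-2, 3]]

Matrix multiplication:
C[0][0] = 4×-1 + 2×-2 = -8
C[0][1] = 4×2 + 2×3 = 14
C[1][0] = 3×-1 + 4×-2 = -11
C[1][1] = 3×2 + 4×3 = 18
Result: [[-8, 14], [-11, 18]]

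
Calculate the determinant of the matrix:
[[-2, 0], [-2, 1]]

For a 2×2 matrix [[a, b], [c, d]], det = ad - bc
det = (-2)(1) - (0)(-2) = -2 - 0 = -2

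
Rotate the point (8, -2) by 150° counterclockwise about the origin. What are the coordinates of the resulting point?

Rotation matrix for 150°: [[cos 150°, -sin 150°], [sin 150°, cos 150°]] ≈ [[-0.866025, -0.500000], [0.500000, -0.866025]]
[[-0.866025, -0.500000], [0.500000, -0.866025]] × [8, -2]ᵀ ≈ [-5.9282, 5.7321]ᵀ
Result: (-5.9282, 5.7321)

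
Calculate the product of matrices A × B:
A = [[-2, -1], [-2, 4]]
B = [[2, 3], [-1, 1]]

Matrix multiplication:
C[0][0] = -2×2 + -1×-1 = -3
C[0][1] = -2×3 + -1×1 = -7
C[1][0] = -2×2 + 4×-1 = -8
C[1][1] = -2×3 + 4×1 = -2
Result: [[-3, -7], [-8, -2]]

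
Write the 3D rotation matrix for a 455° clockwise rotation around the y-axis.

Rotation matrix for clockwise 455° around y-axis:
A clockwise rotation by 455° is a counterclockwise rotation by -455°.
cos(-455°) = -0.0872, sin(-455°) = -0.9962
Result: [[-0.0872, 0, -0.9962], [0, 1, 0], [0.9962, 0, -0.0872]]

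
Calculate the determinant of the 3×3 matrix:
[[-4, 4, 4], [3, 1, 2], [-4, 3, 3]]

Expansion along first row:
det = -4·det([[1,2],[3,3]]) - 4·det([[3,2],[-4,3]]) + 4·det([[3,1],[-4,3]])
    = -4·(1·3 - 2·3) - 4·(3·3 - 2·-4) + 4·(3·3 - 1·-4)
    = -4·-3 - 4·17 + 4·13
    = 12 + -68 + 52 = -4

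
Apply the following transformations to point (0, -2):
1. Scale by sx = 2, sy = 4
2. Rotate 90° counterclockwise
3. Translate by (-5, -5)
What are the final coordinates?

Step 1: Scale → (0, -8)
Step 2: Rotate 90° → (8, 0)
Step 3: Translate → (3, -5)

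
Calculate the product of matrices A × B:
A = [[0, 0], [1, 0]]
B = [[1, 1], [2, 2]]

Matrix multiplication:
C[0][0] = 0×1 + 0×2 = 0
C[0][1] = 0×1 + 0×2 = 0
C[1][0] = 1×1 + 0×2 = 1
C[1][1] = 1×1 + 0×2 = 1
Result: [[0, 0], [1, 1]]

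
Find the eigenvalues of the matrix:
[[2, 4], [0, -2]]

Characteristic equation: det(A - λI) = 0
λ² - (trace)λ + (det) = 0
trace = 2 + -2 = 0, det = (2)(-2) - (4)(0) = -4
λ² - (0)λ + (-4) = 0
λ = (0 ± √((0)² - 4·(-4))) / 2 = (0 ± √16) / 2
Solving: λ = -2, 2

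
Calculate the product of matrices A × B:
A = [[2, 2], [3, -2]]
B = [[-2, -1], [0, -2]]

Matrix multiplication:
C[0][0] = 2×-2 + 2×0 = -4
C[0][1] = 2×-1 + 2×-2 = -6
C[1][0] = 3×-2 + -2×0 = -6
C[1][1] = 3×-1 + -2×-2 = 1
Result: [[-4, -6], [-6, 1]]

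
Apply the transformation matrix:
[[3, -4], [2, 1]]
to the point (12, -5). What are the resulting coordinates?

Matrix multiplication:
[[3, -4], [2, 1]] × [12, -5]ᵀ
= [(3)(12) + (-4)(-5), (2)(12) + (1)(-5)]ᵀ
= [56, 19]ᵀ
Result: (56, 19)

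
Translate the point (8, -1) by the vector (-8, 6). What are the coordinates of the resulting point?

Translation by (-8, 6) (homogeneous matrix [[1, 0, -8], [0, 1, 6], [0, 0, 1]]):
x' = 8 + -8 = 0
y' = -1 + 6 = 5
Result: (0, 5)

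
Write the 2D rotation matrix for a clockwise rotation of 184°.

Rotation matrix formula: [[cos θ, -sin θ], [sin θ, cos θ]]
A clockwise rotation by 184° is equivalent to a counterclockwise rotation by -184°.
For θ = -184°:
cos(-184°) = -0.9976
sin(-184°) = 0.0698
Result: [[-0.9976, -0.0698], [0.0698, -0.9976]]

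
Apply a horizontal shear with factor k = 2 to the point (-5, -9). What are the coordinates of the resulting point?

Shear matrix for horizontal shear with factor k = 2:
[[1, 2], [0, 1]]
Result: (-5, -9) → (-23, -9)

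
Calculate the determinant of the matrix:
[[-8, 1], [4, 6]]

For a 2×2 matrix [[a, b], [c, d]], det = ad - bc
det = (-8)(6) - (1)(4) = -48 - 4 = -52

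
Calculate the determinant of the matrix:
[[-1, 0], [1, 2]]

For a 2×2 matrix [[a, b], [c, d]], det = ad - bc
det = (-1)(2) - (0)(1) = -2 - 0 = -2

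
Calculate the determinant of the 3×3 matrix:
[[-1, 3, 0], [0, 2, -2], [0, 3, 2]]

Expansion along first row:
det = -1·det([[2,-2],[3,2]]) - 3·det([[0,-2],[0,2]]) + 0·det([[0,2],[0,3]])
    = -1·(2·2 - -2·3) - 3·(0·2 - -2·0) + 0·(0·3 - 2·0)
    = -1·10 - 3·0 + 0·0
    = -10 + 0 + 0 = -10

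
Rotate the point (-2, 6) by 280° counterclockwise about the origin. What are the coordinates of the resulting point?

Rotation matrix for 280°: [[cos 280°, -sin 280°], [sin 280°, cos 280°]] ≈ [[0.173648, 0.984808], [-0.984808, 0.173648]]
[[0.173648, 0.984808], [-0.984808, 0.173648]] × [-2, 6]ᵀ ≈ [5.5616, 3.0115]ᵀ
Result: (5.5616, 3.0115)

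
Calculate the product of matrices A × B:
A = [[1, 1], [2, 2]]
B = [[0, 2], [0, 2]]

Matrix multiplication:
C[0][0] = 1×0 + 1×0 = 0
C[0][1] = 1×2 + 1×2 = 4
C[1][0] = 2×0 + 2×0 = 0
C[1][1] = 2×2 + 2×2 = 8
Result: [[0, 4], [0, 8]]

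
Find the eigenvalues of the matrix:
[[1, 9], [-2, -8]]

Characteristic equation: det(A - λI) = 0
λ² - (trace)λ + (det) = 0
trace = 1 + -8 = -7, det = (1)(-8) - (9)(-2) = 10
λ² - (-7)λ + (10) = 0
λ = (-7 ± √((-7)² - 4·(10))) / 2 = (-7 ± √9) / 2
Solving: λ = -5, -2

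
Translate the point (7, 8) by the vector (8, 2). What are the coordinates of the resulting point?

Translation by (8, 2) (homogeneous matrix [[1, 0, 8], [0, 1, 2], [0, 0, 1]]):
x' = 7 + 8 = 15
y' = 8 + 2 = 10
Result: (15, 10)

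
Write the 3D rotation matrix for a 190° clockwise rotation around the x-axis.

Rotation matrix for clockwise 190° around x-axis:
A clockwise rotation by 190° is a counterclockwise rotation by -190°.
cos(-190°) = -0.9848, sin(-190°) = 0.1736
Result: [[1, 0, 0], [0, -0.9848, -0.1736], [0, 0.1736, -0.9848]]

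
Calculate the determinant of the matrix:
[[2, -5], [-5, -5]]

For a 2×2 matrix [[a, b], [c, d]], det = ad - bc
det = (2)(-5) - (-5)(-5) = -10 - 25 = -35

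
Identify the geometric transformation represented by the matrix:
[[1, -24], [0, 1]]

This matrix represents: horizontal shear with factor -24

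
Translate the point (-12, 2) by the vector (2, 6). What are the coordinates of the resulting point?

Translation by (2, 6) (homogeneous matrix [[1, 0, 2], [0, 1, 6], [0, 0, 1]]):
x' = -12 + 2 = -10
y' = 2 + 6 = 8
Result: (-10, 8)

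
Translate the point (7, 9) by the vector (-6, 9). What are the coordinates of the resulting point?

Translation by (-6, 9) (homogeneous matrix [[1, 0, -6], [0, 1, 9], [0, 0, 1]]):
x' = 7 + -6 = 1
y' = 9 + 9 = 18
Result: (1, 18)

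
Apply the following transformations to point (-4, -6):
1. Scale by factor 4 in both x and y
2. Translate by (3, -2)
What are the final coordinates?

Step 1: Scale (-4, -6) by 4 → (-16, -24)
Step 2: Translate by (3, -2) → (-13, -26)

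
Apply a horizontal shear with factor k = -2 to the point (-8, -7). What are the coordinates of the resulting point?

Shear matrix for horizontal shear with factor k = -2:
[[1, -2], [0, 1]]
Result: (-8, -7) → (6, -7)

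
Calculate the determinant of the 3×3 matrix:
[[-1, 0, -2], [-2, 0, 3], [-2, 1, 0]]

Expansion along first row:
det = -1·det([[0,3],[1,0]]) - 0·det([[-2,3],[-2,0]]) + -2·det([[-2,0],[-2,1]])
    = -1·(0·0 - 3·1) - 0·(-2·0 - 3·-2) + -2·(-2·1 - 0·-2)
    = -1·-3 - 0·6 + -2·-2
    = 3 + 0 + 4 = 7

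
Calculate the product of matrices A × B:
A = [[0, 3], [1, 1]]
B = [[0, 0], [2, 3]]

Matrix multiplication:
C[0][0] = 0×0 + 3×2 = 6
C[0][1] = 0×0 + 3×3 = 9
C[1][0] = 1×0 + 1×2 = 2
C[1][1] = 1×0 + 1×3 = 3
Result: [[6, 9], [2, 3]]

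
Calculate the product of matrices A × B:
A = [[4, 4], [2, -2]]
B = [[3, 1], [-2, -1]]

Matrix multiplication:
C[0][0] = 4×3 + 4×-2 = 4
C[0][1] = 4×1 + 4×-1 = 0
C[1][0] = 2×3 + -2×-2 = 10
C[1][1] = 2×1 + -2×-1 = 4
Result: [[4, 0], [10, 4]]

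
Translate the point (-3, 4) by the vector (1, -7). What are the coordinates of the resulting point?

Translation by (1, -7) (homogeneous matrix [[1, 0, 1], [0, 1, -7], [0, 0, 1]]):
x' = -3 + 1 = -2
y' = 4 + -7 = -3
Result: (-2, -3)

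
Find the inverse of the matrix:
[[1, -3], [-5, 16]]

For [[a,b],[c,d]], inverse = (1/det)·[[d,-b],[-c,a]]
det = (1)(16) - (-3)(-5) = 16 - 15 = 1
Inverse = [[16, 3], [5, 1]]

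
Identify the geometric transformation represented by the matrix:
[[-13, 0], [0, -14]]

This matrix represents: non-uniform scaling by sx = -13, sy = -14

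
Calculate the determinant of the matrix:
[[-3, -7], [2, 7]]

For a 2×2 matrix [[a, b], [c, d]], det = ad - bc
det = (-3)(7) - (-7)(2) = -21 - -14 = -7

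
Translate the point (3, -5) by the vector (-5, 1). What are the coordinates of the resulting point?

Translation by (-5, 1) (homogeneous matrix [[1, 0, -5], [0, 1, 1], [0, 0, 1]]):
x' = 3 + -5 = -2
y' = -5 + 1 = -4
Result: (-2, -4)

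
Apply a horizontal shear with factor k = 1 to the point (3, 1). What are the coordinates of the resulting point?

Shear matrix for horizontal shear with factor k = 1:
[[1, 1], [0, 1]]
Result: (3, 1) → (4, 1)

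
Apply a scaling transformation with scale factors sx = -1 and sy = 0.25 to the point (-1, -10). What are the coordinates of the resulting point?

Scaling matrix:
[[-1, 0], [0, 0.25]]
Result: (-1 × -1, -10 × 0.25) = (1, -2.5)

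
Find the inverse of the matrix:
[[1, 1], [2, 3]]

For [[a,b],[c,d]], inverse = (1/det)·[[d,-b],[-c,a]]
det = (1)(3) - (1)(2) = 3 - 2 = 1
Inverse = [[3, -1], [-2, 1]]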